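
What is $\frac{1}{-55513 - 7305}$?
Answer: $- \frac{1}{62818} \approx -1.5919 \cdot 10^{-5}$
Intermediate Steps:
$\frac{1}{-55513 - 7305} = \frac{1}{-62818} = - \frac{1}{62818}$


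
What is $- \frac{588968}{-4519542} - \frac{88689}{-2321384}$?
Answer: $\frac{52001604475}{308576249592} \approx 0.16852$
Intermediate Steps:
$- \frac{588968}{-4519542} - \frac{88689}{-2321384} = \left(-588968\right) \left(- \frac{1}{4519542}\right) - - \frac{5217}{136552} = \frac{294484}{2259771} + \frac{5217}{136552} = \frac{52001604475}{308576249592}$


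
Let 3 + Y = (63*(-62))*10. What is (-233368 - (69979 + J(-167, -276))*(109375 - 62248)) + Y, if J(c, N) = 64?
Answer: -3301188892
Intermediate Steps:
Y = -39063 (Y = -3 + (63*(-62))*10 = -3 - 3906*10 = -3 - 39060 = -39063)
(-233368 - (69979 + J(-167, -276))*(109375 - 62248)) + Y = (-233368 - (69979 + 64)*(109375 - 62248)) - 39063 = (-233368 - 70043*47127) - 39063 = (-233368 - 1*3300916461) - 39063 = (-233368 - 3300916461) - 39063 = -3301149829 - 39063 = -3301188892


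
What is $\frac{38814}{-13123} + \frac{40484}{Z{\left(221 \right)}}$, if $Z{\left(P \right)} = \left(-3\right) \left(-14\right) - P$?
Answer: $- \frac{538219238}{2349017} \approx -229.13$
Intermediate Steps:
$Z{\left(P \right)} = 42 - P$
$\frac{38814}{-13123} + \frac{40484}{Z{\left(221 \right)}} = \frac{38814}{-13123} + \frac{40484}{42 - 221} = 38814 \left(- \frac{1}{13123}\right) + \frac{40484}{42 - 221} = - \frac{38814}{13123} + \frac{40484}{-179} = - \frac{38814}{13123} + 40484 \left(- \frac{1}{179}\right) = - \frac{38814}{13123} - \frac{40484}{179} = - \frac{538219238}{2349017}$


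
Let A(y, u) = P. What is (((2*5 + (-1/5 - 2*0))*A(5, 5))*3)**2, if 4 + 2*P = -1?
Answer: 21609/4 ≈ 5402.3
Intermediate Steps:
P = -5/2 (P = -2 + (1/2)*(-1) = -2 - 1/2 = -5/2 ≈ -2.5000)
A(y, u) = -5/2
(((2*5 + (-1/5 - 2*0))*A(5, 5))*3)**2 = (((2*5 + (-1/5 - 2*0))*(-5/2))*3)**2 = (((10 + (-1*1/5 + 0))*(-5/2))*3)**2 = (((10 + (-1/5 + 0))*(-5/2))*3)**2 = (((10 - 1/5)*(-5/2))*3)**2 = (((49/5)*(-5/2))*3)**2 = (-49/2*3)**2 = (-147/2)**2 = 21609/4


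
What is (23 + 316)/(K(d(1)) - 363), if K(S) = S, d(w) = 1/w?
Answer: -339/362 ≈ -0.93646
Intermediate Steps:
d(w) = 1/w
(23 + 316)/(K(d(1)) - 363) = (23 + 316)/(1/1 - 363) = 339/(1 - 363) = 339/(-362) = 339*(-1/362) = -339/362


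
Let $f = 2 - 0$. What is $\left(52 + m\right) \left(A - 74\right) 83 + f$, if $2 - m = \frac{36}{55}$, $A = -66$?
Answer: $- \frac{6818594}{11} \approx -6.1987 \cdot 10^{5}$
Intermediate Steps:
$m = \frac{74}{55}$ ($m = 2 - \frac{36}{55} = \frac{74}{55} \approx 1.3455$)
$f = 2$ ($f = 2 + 0 = 2$)
$\left(52 + m\right) \left(A - 74\right) 83 + f = \left(52 + \frac{74}{55}\right) \left(-66 - 74\right) 83 + 2 = \frac{2934}{55} \left(-140\right) 83 + 2 = \left(- \frac{82152}{11}\right) 83 + 2 = - \frac{6818616}{11} + 2 = - \frac{6818594}{11}$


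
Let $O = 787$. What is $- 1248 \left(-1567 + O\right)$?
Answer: $973440$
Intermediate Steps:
$- 1248 \left(-1567 + O\right) = - 1248 \left(-1567 + 787\right) = \left(-1248\right) \left(-780\right) = 973440$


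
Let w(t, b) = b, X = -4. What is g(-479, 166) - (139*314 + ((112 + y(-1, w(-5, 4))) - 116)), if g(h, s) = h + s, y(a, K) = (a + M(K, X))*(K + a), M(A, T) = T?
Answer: -43940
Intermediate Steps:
y(a, K) = (-4 + a)*(K + a) (y(a, K) = (a - 4)*(K + a) = (-4 + a)*(K + a))
g(-479, 166) - (139*314 + ((112 + y(-1, w(-5, 4))) - 116)) = (-479 + 166) - (139*314 + ((112 + ((-1)² - 4*4 - 4*(-1) + 4*(-1))) - 116)) = -313 - (43646 + ((112 + (1 - 16 + 4 - 4)) - 116)) = -313 - (43646 + ((112 - 15) - 116)) = -313 - (43646 + (97 - 116)) = -313 - (43646 - 19) = -313 - 1*43627 = -313 - 43627 = -43940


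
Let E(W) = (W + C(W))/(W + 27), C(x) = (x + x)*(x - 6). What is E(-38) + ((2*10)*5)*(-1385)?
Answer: -1526806/11 ≈ -1.3880e+5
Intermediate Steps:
C(x) = 2*x*(-6 + x) (C(x) = (2*x)*(-6 + x) = 2*x*(-6 + x))
E(W) = (W + 2*W*(-6 + W))/(27 + W) (E(W) = (W + 2*W*(-6 + W))/(W + 27) = (W + 2*W*(-6 + W))/(27 + W))
E(-38) + ((2*10)*5)*(-1385) = -38*(-11 + 2*(-38))/(27 - 38) + ((2*10)*5)*(-1385) = -38*(-11 - 76)/(-11) + (20*5)*(-1385) = -38*(-1/11)*(-87) + 100*(-1385) = -3306/11 - 138500 = -1526806/11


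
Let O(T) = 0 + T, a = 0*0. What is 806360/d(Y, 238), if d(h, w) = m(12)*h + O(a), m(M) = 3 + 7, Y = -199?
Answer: -80636/199 ≈ -405.21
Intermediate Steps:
a = 0
m(M) = 10
O(T) = T
d(h, w) = 10*h (d(h, w) = 10*h + 0 = 10*h)
806360/d(Y, 238) = 806360/((10*(-199))) = 806360/(-1990) = 806360*(-1/1990) = -80636/199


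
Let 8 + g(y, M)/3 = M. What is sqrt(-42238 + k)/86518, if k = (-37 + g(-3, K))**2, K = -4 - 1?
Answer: I*sqrt(36462)/86518 ≈ 0.0022071*I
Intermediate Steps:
K = -5
g(y, M) = -24 + 3*M
k = 5776 (k = (-37 + (-24 + 3*(-5)))**2 = (-37 + (-24 - 15))**2 = (-37 - 39)**2 = (-76)**2 = 5776)
sqrt(-42238 + k)/86518 = sqrt(-42238 + 5776)/86518 = sqrt(-36462)*(1/86518) = (I*sqrt(36462))*(1/86518) = I*sqrt(36462)/86518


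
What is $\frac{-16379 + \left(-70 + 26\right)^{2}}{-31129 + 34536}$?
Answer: $- \frac{14443}{3407} \approx -4.2392$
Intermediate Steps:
$\frac{-16379 + \left(-70 + 26\right)^{2}}{-31129 + 34536} = \frac{-16379 + \left(-44\right)^{2}}{3407} = \left(-16379 + 1936\right) \frac{1}{3407} = \left(-14443\right) \frac{1}{3407} = - \frac{14443}{3407}$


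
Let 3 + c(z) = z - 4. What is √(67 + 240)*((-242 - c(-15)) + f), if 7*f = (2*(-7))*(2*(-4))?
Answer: -204*√307 ≈ -3574.4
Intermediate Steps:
f = 16 (f = ((2*(-7))*(2*(-4)))/7 = (-14*(-8))/7 = (⅐)*112 = 16)
c(z) = -7 + z (c(z) = -3 + (z - 4) = -3 + (-4 + z) = -7 + z)
√(67 + 240)*((-242 - c(-15)) + f) = √(67 + 240)*((-242 - (-7 - 15)) + 16) = √307*((-242 - 1*(-22)) + 16) = √307*((-242 + 22) + 16) = √307*(-220 + 16) = √307*(-204) = -204*√307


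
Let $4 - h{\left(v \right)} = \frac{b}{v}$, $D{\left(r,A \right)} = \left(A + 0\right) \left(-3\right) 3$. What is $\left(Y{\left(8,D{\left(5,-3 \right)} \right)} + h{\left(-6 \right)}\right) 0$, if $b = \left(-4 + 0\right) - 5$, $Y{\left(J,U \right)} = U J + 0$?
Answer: $0$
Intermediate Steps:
$D{\left(r,A \right)} = - 9 A$ ($D{\left(r,A \right)} = A \left(-3\right) 3 = - 3 A 3 = - 9 A$)
$Y{\left(J,U \right)} = J U$ ($Y{\left(J,U \right)} = J U + 0 = J U$)
$b = -9$ ($b = -4 - 5 = -9$)
$h{\left(v \right)} = 4 + \frac{9}{v}$ ($h{\left(v \right)} = 4 - - \frac{9}{v} = 4 + \frac{9}{v}$)
$\left(Y{\left(8,D{\left(5,-3 \right)} \right)} + h{\left(-6 \right)}\right) 0 = \left(8 \left(\left(-9\right) \left(-3\right)\right) + \left(4 + \frac{9}{-6}\right)\right) 0 = \left(8 \cdot 27 + \left(4 + 9 \left(- \frac{1}{6}\right)\right)\right) 0 = \left(216 + \left(4 - \frac{3}{2}\right)\right) 0 = \left(216 + \frac{5}{2}\right) 0 = \frac{437}{2} \cdot 0 = 0$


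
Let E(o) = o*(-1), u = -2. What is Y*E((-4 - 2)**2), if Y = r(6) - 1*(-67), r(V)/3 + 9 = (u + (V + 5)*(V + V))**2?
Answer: -1826640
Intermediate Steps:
E(o) = -o
r(V) = -27 + 3*(-2 + 2*V*(5 + V))**2 (r(V) = -27 + 3*(-2 + (V + 5)*(V + V))**2 = -27 + 3*(-2 + (5 + V)*(2*V))**2 = -27 + 3*(-2 + 2*V*(5 + V))**2)
Y = 50740 (Y = (-27 + 12*(-1 + 6**2 + 5*6)**2) - 1*(-67) = (-27 + 12*(-1 + 36 + 30)**2) + 67 = (-27 + 12*65**2) + 67 = (-27 + 12*4225) + 67 = (-27 + 50700) + 67 = 50673 + 67 = 50740)
Y*E((-4 - 2)**2) = 50740*(-(-4 - 2)**2) = 50740*(-1*(-6)**2) = 50740*(-1*36) = 50740*(-36) = -1826640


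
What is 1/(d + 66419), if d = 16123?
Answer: 1/82542 ≈ 1.2115e-5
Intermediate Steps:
1/(d + 66419) = 1/(16123 + 66419) = 1/82542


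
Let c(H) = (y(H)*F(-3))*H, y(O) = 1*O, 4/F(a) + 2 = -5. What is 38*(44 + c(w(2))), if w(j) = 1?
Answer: 11552/7 ≈ 1650.3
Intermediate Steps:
F(a) = -4/7 (F(a) = 4/(-2 - 5) = 4/(-7) = 4*(-⅐) = -4/7)
y(O) = O
c(H) = -4*H²/7 (c(H) = (H*(-4/7))*H = (-4*H/7)*H = -4*H²/7)
38*(44 + c(w(2))) = 38*(44 - 4/7*1²) = 38*(44 - 4/7*1) = 38*(44 - 4/7) = 38*(304/7) = 11552/7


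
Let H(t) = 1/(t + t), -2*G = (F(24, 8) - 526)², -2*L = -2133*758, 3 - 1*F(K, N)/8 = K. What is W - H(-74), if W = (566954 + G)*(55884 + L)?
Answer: 41717708617249/148 ≈ 2.8188e+11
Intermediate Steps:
F(K, N) = 24 - 8*K
L = 808407 (L = -(-2133)*758/2 = -½*(-1616814) = 808407)
G = -240818 (G = -((24 - 8*24) - 526)²/2 = -((24 - 192) - 526)²/2 = -(-168 - 526)²/2 = -½*(-694)² = -½*481636 = -240818)
H(t) = 1/(2*t)
W = 281876409576 (W = (566954 - 240818)*(55884 + 808407) = 326136*864291 = 281876409576)
W - H(-74) = 281876409576 - 1/(2*(-74)) = 281876409576 - (-1)/(2*74) = 281876409576 - 1*(-1/148) = 281876409576 + 1/148 = 41717708617249/148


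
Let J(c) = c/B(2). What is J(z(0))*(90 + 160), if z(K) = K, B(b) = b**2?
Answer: 0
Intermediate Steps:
J(c) = c/4 (J(c) = c/(2**2) = c/4)
J(z(0))*(90 + 160) = ((1/4)*0)*(90 + 160) = 0*250 = 0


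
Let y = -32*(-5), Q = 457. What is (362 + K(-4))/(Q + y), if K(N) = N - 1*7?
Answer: 351/617 ≈ 0.56888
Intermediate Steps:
K(N) = -7 + N (K(N) = N - 7 = -7 + N)
y = 160
(362 + K(-4))/(Q + y) = (362 + (-7 - 4))/(457 + 160) = (362 - 11)/617 = 351*(1/617) = 351/617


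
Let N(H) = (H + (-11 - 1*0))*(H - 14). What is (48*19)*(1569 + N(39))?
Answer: 2069328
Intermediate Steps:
N(H) = (-14 + H)*(-11 + H) (N(H) = (H + (-11 + 0))*(-14 + H) = (H - 11)*(-14 + H) = (-11 + H)*(-14 + H) = (-14 + H)*(-11 + H))
(48*19)*(1569 + N(39)) = (48*19)*(1569 + (154 + 39² - 25*39)) = 912*(1569 + (154 + 1521 - 975)) = 912*(1569 + 700) = 912*2269 = 2069328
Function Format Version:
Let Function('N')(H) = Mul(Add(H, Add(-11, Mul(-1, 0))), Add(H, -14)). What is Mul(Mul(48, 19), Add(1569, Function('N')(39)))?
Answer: 2069328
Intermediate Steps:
Function('N')(H) = Mul(Add(-14, H), Add(-11, H)) (Function('N')(H) = Mul(Add(H, Add(-11, 0)), Add(-14, H)) = Mul(Add(H, -11), Add(-14, H)) = Mul(Add(-11, H), Add(-14, H)) = Mul(Add(-14, H), Add(-11, H)))
Mul(Mul(48, 19), Add(1569, Function('N')(39))) = Mul(Mul(48, 19), Add(1569, Add(154, Pow(39, 2), Mul(-25, 39)))) = Mul(912, Add(1569, Add(154, 1521, -975))) = Mul(912, Add(1569, 700)) = Mul(912, 2269) = 2069328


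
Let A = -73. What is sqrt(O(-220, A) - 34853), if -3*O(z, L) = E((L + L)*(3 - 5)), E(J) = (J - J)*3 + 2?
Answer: I*sqrt(313683)/3 ≈ 186.69*I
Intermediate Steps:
E(J) = 2 (E(J) = 0*3 + 2 = 0 + 2 = 2)
O(z, L) = -2/3 (O(z, L) = -1/3*2 = -2/3)
sqrt(O(-220, A) - 34853) = sqrt(-2/3 - 34853) = sqrt(-104561/3) = I*sqrt(313683)/3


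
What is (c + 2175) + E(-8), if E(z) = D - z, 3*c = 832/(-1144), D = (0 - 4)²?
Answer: 72559/33 ≈ 2198.8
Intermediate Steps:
D = 16 (D = (-4)² = 16)
c = -8/33 (c = (832/(-1144))/3 = (832*(-1/1144))/3 = (⅓)*(-8/11) = -8/33 ≈ -0.24242)
E(z) = 16 - z
(c + 2175) + E(-8) = (-8/33 + 2175) + (16 - 1*(-8)) = 71767/33 + (16 + 8) = 71767/33 + 24 = 72559/33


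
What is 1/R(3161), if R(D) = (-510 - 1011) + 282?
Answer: -1/1239 ≈ -0.00080710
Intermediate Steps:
R(D) = -1239 (R(D) = -1521 + 282 = -1239)
1/R(3161) = 1/(-1239) = -1/1239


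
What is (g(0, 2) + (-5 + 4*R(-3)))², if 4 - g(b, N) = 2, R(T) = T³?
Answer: 12321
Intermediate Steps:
g(b, N) = 2 (g(b, N) = 4 - 1*2 = 4 - 2 = 2)
(g(0, 2) + (-5 + 4*R(-3)))² = (2 + (-5 + 4*(-3)³))² = (2 + (-5 + 4*(-27)))² = (2 + (-5 - 108))² = (2 - 113)² = (-111)² = 12321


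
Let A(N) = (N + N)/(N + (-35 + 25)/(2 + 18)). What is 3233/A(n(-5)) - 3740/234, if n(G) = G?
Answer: 4123471/2340 ≈ 1762.2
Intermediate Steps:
A(N) = 2*N/(-1/2 + N) (A(N) = (2*N)/(N - 10/20) = (2*N)/(N - 10*1/20) = (2*N)/(N - 1/2) = (2*N)/(-1/2 + N) = 2*N/(-1/2 + N))
3233/A(n(-5)) - 3740/234 = 3233/((4*(-5)/(-1 + 2*(-5)))) - 3740/234 = 3233/((4*(-5)/(-1 - 10))) - 3740*1/234 = 3233/((4*(-5)/(-11))) - 1870/117 = 3233/((4*(-5)*(-1/11))) - 1870/117 = 3233/(20/11) - 1870/117 = 3233*(11/20) - 1870/117 = 35563/20 - 1870/117 = 4123471/2340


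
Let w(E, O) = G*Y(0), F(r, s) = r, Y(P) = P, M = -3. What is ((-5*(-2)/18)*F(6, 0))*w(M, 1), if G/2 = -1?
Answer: 0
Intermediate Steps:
G = -2 (G = 2*(-1) = -2)
w(E, O) = 0 (w(E, O) = -2*0 = 0)
((-5*(-2)/18)*F(6, 0))*w(M, 1) = ((-5*(-2)/18)*6)*0 = ((10*(1/18))*6)*0 = ((5/9)*6)*0 = (10/3)*0 = 0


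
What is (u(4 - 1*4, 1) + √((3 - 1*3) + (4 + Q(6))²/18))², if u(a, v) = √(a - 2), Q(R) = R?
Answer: 32/9 + 20*I/3 ≈ 3.5556 + 6.6667*I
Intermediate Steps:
u(a, v) = √(-2 + a)
(u(4 - 1*4, 1) + √((3 - 1*3) + (4 + Q(6))²/18))² = (√(-2 + (4 - 1*4)) + √((3 - 1*3) + (4 + 6)²/18))² = (√(-2 + (4 - 4)) + √((3 - 3) + 10²*(1/18)))² = (√(-2 + 0) + √(0 + 100*(1/18)))² = (√(-2) + √(0 + 50/9))² = (I*√2 + √(50/9))² = (I*√2 + 5*√2/3)² = (5*√2/3 + I*√2)²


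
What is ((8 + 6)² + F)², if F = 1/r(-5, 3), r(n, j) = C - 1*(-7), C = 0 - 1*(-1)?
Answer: 2461761/64 ≈ 38465.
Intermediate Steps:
C = 1 (C = 0 + 1 = 1)
r(n, j) = 8 (r(n, j) = 1 - 1*(-7) = 1 + 7 = 8)
F = ⅛ (F = 1/8 = ⅛ ≈ 0.12500)
((8 + 6)² + F)² = ((8 + 6)² + ⅛)² = (14² + ⅛)² = (196 + ⅛)² = (1569/8)² = 2461761/64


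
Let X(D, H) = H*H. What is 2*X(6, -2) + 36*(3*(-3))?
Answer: -316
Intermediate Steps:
X(D, H) = H**2
2*X(6, -2) + 36*(3*(-3)) = 2*(-2)**2 + 36*(3*(-3)) = 2*4 + 36*(-9) = 8 - 324 = -316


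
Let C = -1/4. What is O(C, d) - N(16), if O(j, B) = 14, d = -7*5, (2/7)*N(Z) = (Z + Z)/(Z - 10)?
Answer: -14/3 ≈ -4.6667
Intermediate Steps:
N(Z) = 7*Z/(-10 + Z) (N(Z) = 7*((Z + Z)/(Z - 10))/2 = 7*((2*Z)/(-10 + Z))/2 = 7*(2*Z/(-10 + Z))/2 = 7*Z/(-10 + Z))
C = -1/4 (C = -1*1/4 = -1/4 ≈ -0.25000)
d = -35
O(C, d) - N(16) = 14 - 7*16/(-10 + 16) = 14 - 7*16/6 = 14 - 1*56/3 = 14 - 56/3 = -14/3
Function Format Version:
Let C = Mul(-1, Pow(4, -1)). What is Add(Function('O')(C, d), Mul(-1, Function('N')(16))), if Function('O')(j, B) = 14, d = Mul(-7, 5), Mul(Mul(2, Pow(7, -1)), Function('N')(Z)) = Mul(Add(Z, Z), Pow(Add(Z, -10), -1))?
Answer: Rational(-14, 3) ≈ -4.6667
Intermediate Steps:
Function('N')(Z) = Mul(7, Z, Pow(Add(-10, Z), -1)) (Function('N')(Z) = Mul(Rational(7, 2), Mul(Add(Z, Z), Pow(Add(Z, -10), -1))) = Mul(Rational(7, 2), Mul(Mul(2, Z), Pow(Add(-10, Z), -1))) = Mul(Rational(7, 2), Mul(2, Z, Pow(Add(-10, Z), -1))) = Mul(7, Z, Pow(Add(-10, Z), -1)))
C = Rational(-1, 4) (C = Mul(-1, Rational(1, 4)) = Rational(-1, 4) ≈ -0.25000)
d = -35
Add(Function('O')(C, d), Mul(-1, Function('N')(16))) = Add(14, Mul(-1, Mul(7, 16, Pow(Add(-10, 16), -1)))) = Add(14, Mul(-1, Mul(7, 16, Pow(6, -1)))) = Add(14, Mul(-1, Mul(7, 16, Rational(1, 6)))) = Add(14, Mul(-1, Rational(56, 3))) = Add(14, Rational(-56, 3)) = Rational(-14, 3)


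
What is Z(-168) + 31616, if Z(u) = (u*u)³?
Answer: 22483074055040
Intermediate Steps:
Z(u) = u⁶ (Z(u) = (u²)³ = u⁶)
Z(-168) + 31616 = (-168)⁶ + 31616 = 22483074023424 + 31616 = 22483074055040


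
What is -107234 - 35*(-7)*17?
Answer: -103069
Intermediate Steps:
-107234 - 35*(-7)*17 = -107234 - (-245)*17 = -107234 - 1*(-4165) = -107234 + 4165 = -103069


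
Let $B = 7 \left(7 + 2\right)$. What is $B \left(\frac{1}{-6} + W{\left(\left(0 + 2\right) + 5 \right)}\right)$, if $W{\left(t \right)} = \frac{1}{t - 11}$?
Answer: $- \frac{105}{4} \approx -26.25$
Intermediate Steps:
$B = 63$ ($B = 7 \cdot 9 = 63$)
$W{\left(t \right)} = \frac{1}{-11 + t}$
$B \left(\frac{1}{-6} + W{\left(\left(0 + 2\right) + 5 \right)}\right) = 63 \left(\frac{1}{-6} + \frac{1}{-11 + \left(\left(0 + 2\right) + 5\right)}\right) = 63 \left(- \frac{1}{6} + \frac{1}{-11 + \left(2 + 5\right)}\right) = 63 \left(- \frac{1}{6} + \frac{1}{-11 + 7}\right) = 63 \left(- \frac{1}{6} + \frac{1}{-4}\right) = 63 \left(- \frac{1}{6} - \frac{1}{4}\right) = 63 \left(- \frac{5}{12}\right) = - \frac{105}{4}$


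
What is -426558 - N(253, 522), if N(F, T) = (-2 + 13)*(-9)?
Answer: -426459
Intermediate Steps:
N(F, T) = -99 (N(F, T) = 11*(-9) = -99)
-426558 - N(253, 522) = -426558 - 1*(-99) = -426558 + 99 = -426459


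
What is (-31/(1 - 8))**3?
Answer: 29791/343 ≈ 86.854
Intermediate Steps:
(-31/(1 - 8))**3 = (-31/(-7))**3 = (-31*(-1/7))**3 = (31/7)**3 = 29791/343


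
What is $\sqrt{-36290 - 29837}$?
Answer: $i \sqrt{66127} \approx 257.15 i$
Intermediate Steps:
$\sqrt{-36290 - 29837} = \sqrt{-66127} = i \sqrt{66127}$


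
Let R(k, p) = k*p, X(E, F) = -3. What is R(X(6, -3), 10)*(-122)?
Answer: 3660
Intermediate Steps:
R(X(6, -3), 10)*(-122) = -3*10*(-122) = -30*(-122) = 3660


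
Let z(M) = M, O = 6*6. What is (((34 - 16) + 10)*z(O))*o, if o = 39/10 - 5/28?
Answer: 18756/5 ≈ 3751.2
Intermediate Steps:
O = 36
o = 521/140 (o = 39*(1/10) - 5*1/28 = 39/10 - 5/28 = 521/140 ≈ 3.7214)
(((34 - 16) + 10)*z(O))*o = (((34 - 16) + 10)*36)*(521/140) = ((18 + 10)*36)*(521/140) = (28*36)*(521/140) = 1008*(521/140) = 18756/5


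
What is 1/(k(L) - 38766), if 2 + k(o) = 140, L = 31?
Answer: -1/38628 ≈ -2.5888e-5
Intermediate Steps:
k(o) = 138 (k(o) = -2 + 140 = 138)
1/(k(L) - 38766) = 1/(138 - 38766) = 1/(-38628) = -1/38628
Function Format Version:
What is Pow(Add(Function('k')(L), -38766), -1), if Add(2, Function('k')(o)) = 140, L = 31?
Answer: Rational(-1, 38628) ≈ -2.5888e-5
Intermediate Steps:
Function('k')(o) = 138 (Function('k')(o) = Add(-2, 140) = 138)
Pow(Add(Function('k')(L), -38766), -1) = Pow(Add(138, -38766), -1) = Pow(-38628, -1) = Rational(-1, 38628)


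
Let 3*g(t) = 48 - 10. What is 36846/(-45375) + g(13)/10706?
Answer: -196949263/242892375 ≈ -0.81085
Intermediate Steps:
g(t) = 38/3 (g(t) = (48 - 10)/3 = (⅓)*38 = 38/3)
36846/(-45375) + g(13)/10706 = 36846/(-45375) + (38/3)/10706 = 36846*(-1/45375) + (38/3)*(1/10706) = -12282/15125 + 19/16059 = -196949263/242892375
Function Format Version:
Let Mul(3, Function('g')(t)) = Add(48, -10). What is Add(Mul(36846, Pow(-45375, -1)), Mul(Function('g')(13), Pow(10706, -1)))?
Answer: Rational(-196949263, 242892375) ≈ -0.81085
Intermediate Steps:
Function('g')(t) = Rational(38, 3) (Function('g')(t) = Mul(Rational(1, 3), Add(48, -10)) = Mul(Rational(1, 3), 38) = Rational(38, 3))
Add(Mul(36846, Pow(-45375, -1)), Mul(Function('g')(13), Pow(10706, -1))) = Add(Mul(36846, Pow(-45375, -1)), Mul(Rational(38, 3), Pow(10706, -1))) = Add(Mul(36846, Rational(-1, 45375)), Mul(Rational(38, 3), Rational(1, 10706))) = Add(Rational(-12282, 15125), Rational(19, 16059)) = Rational(-196949263, 242892375)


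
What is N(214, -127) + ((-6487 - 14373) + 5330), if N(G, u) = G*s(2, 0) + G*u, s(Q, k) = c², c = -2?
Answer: -41852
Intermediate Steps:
s(Q, k) = 4 (s(Q, k) = (-2)² = 4)
N(G, u) = 4*G + G*u (N(G, u) = G*4 + G*u = 4*G + G*u)
N(214, -127) + ((-6487 - 14373) + 5330) = 214*(4 - 127) + ((-6487 - 14373) + 5330) = 214*(-123) + (-20860 + 5330) = -26322 - 15530 = -41852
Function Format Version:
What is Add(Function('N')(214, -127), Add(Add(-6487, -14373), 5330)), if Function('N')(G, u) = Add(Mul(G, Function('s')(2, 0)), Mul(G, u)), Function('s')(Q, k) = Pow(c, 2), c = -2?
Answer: -41852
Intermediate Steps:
Function('s')(Q, k) = 4 (Function('s')(Q, k) = Pow(-2, 2) = 4)
Function('N')(G, u) = Add(Mul(4, G), Mul(G, u)) (Function('N')(G, u) = Add(Mul(G, 4), Mul(G, u)) = Add(Mul(4, G), Mul(G, u)))
Add(Function('N')(214, -127), Add(Add(-6487, -14373), 5330)) = Add(Mul(214, Add(4, -127)), Add(Add(-6487, -14373), 5330)) = Add(Mul(214, -123), Add(-20860, 5330)) = Add(-26322, -15530) = -41852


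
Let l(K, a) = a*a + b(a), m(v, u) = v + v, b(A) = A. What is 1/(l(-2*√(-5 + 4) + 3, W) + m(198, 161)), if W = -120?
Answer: 1/14676 ≈ 6.8138e-5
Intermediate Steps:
m(v, u) = 2*v
l(K, a) = a + a² (l(K, a) = a*a + a = a² + a = a + a²)
1/(l(-2*√(-5 + 4) + 3, W) + m(198, 161)) = 1/(-120*(1 - 120) + 2*198) = 1/(-120*(-119) + 396) = 1/(14280 + 396) = 1/14676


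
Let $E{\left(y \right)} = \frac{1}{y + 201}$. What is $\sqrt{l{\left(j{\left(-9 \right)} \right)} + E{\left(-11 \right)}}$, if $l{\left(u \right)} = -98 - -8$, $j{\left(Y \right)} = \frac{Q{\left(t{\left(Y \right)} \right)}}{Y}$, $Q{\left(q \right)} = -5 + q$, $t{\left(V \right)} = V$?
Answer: $\frac{i \sqrt{3248810}}{190} \approx 9.4866 i$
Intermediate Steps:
$E{\left(y \right)} = \frac{1}{201 + y}$
$j{\left(Y \right)} = \frac{-5 + Y}{Y}$
$l{\left(u \right)} = -90$ ($l{\left(u \right)} = -98 + 8 = -90$)
$\sqrt{l{\left(j{\left(-9 \right)} \right)} + E{\left(-11 \right)}} = \sqrt{-90 + \frac{1}{201 - 11}} = \sqrt{-90 + \frac{1}{190}} = \sqrt{- \frac{17099}{190}} = \frac{i \sqrt{3248810}}{190}$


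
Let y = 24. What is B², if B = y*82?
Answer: 3873024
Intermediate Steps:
B = 1968 (B = 24*82 = 1968)
B² = 1968² = 3873024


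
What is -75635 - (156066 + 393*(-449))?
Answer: -55244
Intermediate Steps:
-75635 - (156066 + 393*(-449)) = -75635 - (156066 - 176457) = -75635 - 1*(-20391) = -75635 + 20391 = -55244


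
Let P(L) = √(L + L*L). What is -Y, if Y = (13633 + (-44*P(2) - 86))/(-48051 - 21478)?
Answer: 589/3023 - 44*√6/69529 ≈ 0.19329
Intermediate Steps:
P(L) = √(L + L²)
Y = -589/3023 + 44*√6/69529 (Y = (13633 + (-44*√2*√(1 + 2) - 86))/(-48051 - 21478) = (13633 + (-44*√6 - 86))/(-69529) = (13633 + (-44*√6 - 86))*(-1/69529) = (13633 + (-86 - 44*√6))*(-1/69529) = (13547 - 44*√6)*(-1/69529) = -589/3023 + 44*√6/69529 ≈ -0.19329)
-Y = -(-589/3023 + 44*√6/69529) = 589/3023 - 44*√6/69529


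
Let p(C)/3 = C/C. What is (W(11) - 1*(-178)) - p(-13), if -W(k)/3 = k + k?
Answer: 109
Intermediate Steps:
W(k) = -6*k (W(k) = -3*(k + k) = -6*k)
p(C) = 3 (p(C) = 3*(C/C) = 3*1 = 3)
(W(11) - 1*(-178)) - p(-13) = (-6*11 - 1*(-178)) - 1*3 = (-66 + 178) - 3 = 112 - 3 = 109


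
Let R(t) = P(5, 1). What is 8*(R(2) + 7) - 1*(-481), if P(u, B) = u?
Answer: 577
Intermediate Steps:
R(t) = 5
8*(R(2) + 7) - 1*(-481) = 8*(5 + 7) - 1*(-481) = 8*12 + 481 = 96 + 481 = 577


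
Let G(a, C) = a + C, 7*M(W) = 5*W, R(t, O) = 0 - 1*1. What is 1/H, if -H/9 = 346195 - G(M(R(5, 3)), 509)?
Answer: -7/21778263 ≈ -3.2142e-7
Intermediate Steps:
R(t, O) = -1 (R(t, O) = 0 - 1 = -1)
M(W) = 5*W/7 (M(W) = (5*W)/7 = 5*W/7)
G(a, C) = C + a
H = -21778263/7 (H = -9*(346195 - (509 + (5/7)*(-1))) = -9*(346195 - (509 - 5/7)) = -9*(346195 - 1*3558/7) = -9*(346195 - 3558/7) = -9*2419807/7 = -21778263/7 ≈ -3.1112e+6)
1/H = 1/(-21778263/7) = -7/21778263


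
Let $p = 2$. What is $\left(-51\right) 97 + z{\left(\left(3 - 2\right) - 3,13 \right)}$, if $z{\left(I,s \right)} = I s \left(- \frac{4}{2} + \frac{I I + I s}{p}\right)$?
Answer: $-4609$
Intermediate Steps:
$z{\left(I,s \right)} = I s \left(-2 + \frac{I^{2}}{2} + \frac{I s}{2}\right)$ ($z{\left(I,s \right)} = I s \left(- \frac{4}{2} + \frac{I I + I s}{2}\right) = I s \left(\left(-4\right) \frac{1}{2} + \left(I^{2} + I s\right) \frac{1}{2}\right) = I s \left(-2 + \left(\frac{I^{2}}{2} + \frac{I s}{2}\right)\right) = I s \left(-2 + \frac{I^{2}}{2} + \frac{I s}{2}\right)$)
$\left(-51\right) 97 + z{\left(\left(3 - 2\right) - 3,13 \right)} = \left(-51\right) 97 + \frac{1}{2} \left(\left(3 - 2\right) - 3\right) 13 \left(-4 + \left(\left(3 - 2\right) - 3\right)^{2} + \left(\left(3 - 2\right) - 3\right) 13\right) = -4947 + \frac{1}{2} \left(1 - 3\right) 13 \left(-4 + \left(1 - 3\right)^{2} + \left(1 - 3\right) 13\right) = -4947 + \frac{1}{2} \left(-2\right) 13 \left(-4 + \left(-2\right)^{2} - 26\right) = -4947 + \frac{1}{2} \left(-2\right) 13 \left(-4 + 4 - 26\right) = -4947 + \frac{1}{2} \left(-2\right) 13 \left(-26\right) = -4947 + 338 = -4609$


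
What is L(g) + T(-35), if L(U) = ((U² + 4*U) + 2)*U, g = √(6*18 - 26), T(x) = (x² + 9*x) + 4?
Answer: 1242 + 84*√82 ≈ 2002.7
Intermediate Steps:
T(x) = 4 + x² + 9*x
g = √82 (g = √(108 - 26) = √82 ≈ 9.0554)
L(U) = U*(2 + U² + 4*U) (L(U) = (2 + U² + 4*U)*U = U*(2 + U² + 4*U))
L(g) + T(-35) = √82*(2 + (√82)² + 4*√82) + (4 + (-35)² + 9*(-35)) = √82*(2 + 82 + 4*√82) + (4 + 1225 - 315) = √82*(84 + 4*√82) + 914 = 914 + √82*(84 + 4*√82)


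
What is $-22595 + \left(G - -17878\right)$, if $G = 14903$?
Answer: $10186$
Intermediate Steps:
$-22595 + \left(G - -17878\right) = -22595 + \left(14903 - -17878\right) = -22595 + \left(14903 + 17878\right) = -22595 + 32781 = 10186$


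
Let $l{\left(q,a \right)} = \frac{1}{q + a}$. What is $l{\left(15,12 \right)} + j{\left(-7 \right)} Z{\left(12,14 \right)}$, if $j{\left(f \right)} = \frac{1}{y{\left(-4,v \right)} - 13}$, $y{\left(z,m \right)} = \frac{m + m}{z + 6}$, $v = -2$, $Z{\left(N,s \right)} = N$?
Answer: $- \frac{103}{135} \approx -0.76296$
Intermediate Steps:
$l{\left(q,a \right)} = \frac{1}{a + q}$
$y{\left(z,m \right)} = \frac{2 m}{6 + z}$
$j{\left(f \right)} = - \frac{1}{15}$ ($j{\left(f \right)} = \frac{1}{2 \left(-2\right) \frac{1}{6 - 4} - 13} = \frac{1}{2 \left(-2\right) \frac{1}{2} - 13} = \frac{1}{-2 - 13} = \frac{1}{-15} = - \frac{1}{15}$)
$l{\left(15,12 \right)} + j{\left(-7 \right)} Z{\left(12,14 \right)} = \frac{1}{12 + 15} - \frac{4}{5} = \frac{1}{27} - \frac{4}{5} = - \frac{103}{135}$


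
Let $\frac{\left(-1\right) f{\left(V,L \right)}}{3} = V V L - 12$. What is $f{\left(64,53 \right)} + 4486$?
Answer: $-646742$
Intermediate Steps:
$f{\left(V,L \right)} = 36 - 3 L V^{2}$ ($f{\left(V,L \right)} = - 3 \left(V V L - 12\right) = - 3 \left(V^{2} L - 12\right) = - 3 \left(L V^{2} - 12\right) = - 3 \left(-12 + L V^{2}\right) = 36 - 3 L V^{2}$)
$f{\left(64,53 \right)} + 4486 = \left(36 - 159 \cdot 64^{2}\right) + 4486 = \left(36 - 159 \cdot 4096\right) + 4486 = \left(36 - 651264\right) + 4486 = -651228 + 4486 = -646742$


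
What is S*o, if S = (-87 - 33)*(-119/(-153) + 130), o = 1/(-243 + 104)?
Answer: 47080/417 ≈ 112.90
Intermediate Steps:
o = -1/139 (o = 1/(-139) = -1/139 ≈ -0.0071942)
S = -47080/3 (S = -120*(-119*(-1/153) + 130) = -120*(7/9 + 130) = -120*1177/9 = -47080/3 ≈ -15693.)
S*o = -47080/3*(-1/139) = 47080/417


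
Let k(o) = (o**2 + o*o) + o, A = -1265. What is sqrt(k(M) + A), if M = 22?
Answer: 5*I*sqrt(11) ≈ 16.583*I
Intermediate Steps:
k(o) = o + 2*o**2 (k(o) = (o**2 + o**2) + o = 2*o**2 + o = o + 2*o**2)
sqrt(k(M) + A) = sqrt(22*(1 + 2*22) - 1265) = sqrt(22*(1 + 44) - 1265) = sqrt(22*45 - 1265) = sqrt(990 - 1265) = sqrt(-275) = 5*I*sqrt(11)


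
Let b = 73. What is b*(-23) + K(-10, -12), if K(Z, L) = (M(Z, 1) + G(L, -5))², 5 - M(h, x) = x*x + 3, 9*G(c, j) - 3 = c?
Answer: -1679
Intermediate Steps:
G(c, j) = ⅓ + c/9
M(h, x) = 2 - x² (M(h, x) = 5 - (x*x + 3) = 5 - (x² + 3) = 5 - (3 + x²) = 5 + (-3 - x²) = 2 - x²)
K(Z, L) = (4/3 + L/9)² (K(Z, L) = ((2 - 1*1²) + (⅓ + L/9))² = ((2 - 1*1) + (⅓ + L/9))² = ((2 - 1) + (⅓ + L/9))² = (1 + (⅓ + L/9))² = (4/3 + L/9)²)
b*(-23) + K(-10, -12) = 73*(-23) + (12 - 12)²/81 = -1679 + (1/81)*0² = -1679 + (1/81)*0 = -1679 + 0 = -1679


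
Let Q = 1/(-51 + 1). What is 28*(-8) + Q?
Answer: -11201/50 ≈ -224.02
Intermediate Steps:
Q = -1/50 (Q = 1/(-50) = -1/50 ≈ -0.020000)
28*(-8) + Q = 28*(-8) - 1/50 = -224 - 1/50 = -11201/50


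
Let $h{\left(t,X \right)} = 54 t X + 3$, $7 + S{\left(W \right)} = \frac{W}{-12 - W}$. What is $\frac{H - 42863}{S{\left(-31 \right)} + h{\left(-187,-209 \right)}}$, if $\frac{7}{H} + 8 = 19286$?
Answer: $- \frac{2242849319}{110432786454} \approx -0.02031$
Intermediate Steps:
$H = \frac{1}{2754}$ ($H = \frac{7}{-8 + 19286} = \frac{7}{19278} = 7 \cdot \frac{1}{19278} = \frac{1}{2754} \approx 0.00036311$)
$S{\left(W \right)} = -7 + \frac{W}{-12 - W}$
$h{\left(t,X \right)} = 3 + 54 X t$ ($h{\left(t,X \right)} = 54 X t + 3 = 3 + 54 X t$)
$\frac{H - 42863}{S{\left(-31 \right)} + h{\left(-187,-209 \right)}} = \frac{\frac{1}{2754} - 42863}{\frac{4 \left(-21 - -62\right)}{12 - 31} + \left(3 + 54 \left(-209\right) \left(-187\right)\right)} = - \frac{118044701}{2754 \left(\frac{4 \left(-21 + 62\right)}{-19} + \left(3 + 2110482\right)\right)} = - \frac{118044701}{2754 \left(4 \left(- \frac{1}{19}\right) 41 + 2110485\right)} = - \frac{118044701}{2754 \left(- \frac{164}{19} + 2110485\right)} = - \frac{118044701}{2754 \cdot \frac{40099051}{19}} = \left(- \frac{118044701}{2754}\right) \frac{19}{40099051} = - \frac{2242849319}{110432786454}$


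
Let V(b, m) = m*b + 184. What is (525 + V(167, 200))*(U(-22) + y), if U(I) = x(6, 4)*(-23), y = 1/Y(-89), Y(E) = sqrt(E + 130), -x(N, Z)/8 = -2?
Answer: -12552112 + 34109*sqrt(41)/41 ≈ -1.2547e+7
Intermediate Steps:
x(N, Z) = 16 (x(N, Z) = -8*(-2) = 16)
V(b, m) = 184 + b*m (V(b, m) = b*m + 184 = 184 + b*m)
Y(E) = sqrt(130 + E)
y = sqrt(41)/41 (y = 1/(sqrt(130 - 89)) = 1/(sqrt(41)) = sqrt(41)/41 ≈ 0.15617)
U(I) = -368 (U(I) = 16*(-23) = -368)
(525 + V(167, 200))*(U(-22) + y) = (525 + (184 + 167*200))*(-368 + sqrt(41)/41) = (525 + (184 + 33400))*(-368 + sqrt(41)/41) = (525 + 33584)*(-368 + sqrt(41)/41) = 34109*(-368 + sqrt(41)/41) = -12552112 + 34109*sqrt(41)/41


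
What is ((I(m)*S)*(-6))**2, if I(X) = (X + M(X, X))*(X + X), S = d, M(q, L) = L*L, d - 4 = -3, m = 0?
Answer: 0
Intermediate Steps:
d = 1 (d = 4 - 3 = 1)
M(q, L) = L**2
S = 1
I(X) = 2*X*(X + X**2) (I(X) = (X + X**2)*(X + X) = (X + X**2)*(2*X) = 2*X*(X + X**2))
((I(m)*S)*(-6))**2 = (((2*0**2*(1 + 0))*1)*(-6))**2 = (((2*0*1)*1)*(-6))**2 = ((0*1)*(-6))**2 = (0*(-6))**2 = 0**2 = 0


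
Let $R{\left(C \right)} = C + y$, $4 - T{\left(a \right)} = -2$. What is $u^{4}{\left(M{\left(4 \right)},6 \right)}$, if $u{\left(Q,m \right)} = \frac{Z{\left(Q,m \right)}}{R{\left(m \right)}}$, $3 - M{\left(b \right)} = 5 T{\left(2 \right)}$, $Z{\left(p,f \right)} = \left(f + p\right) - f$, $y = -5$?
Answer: $531441$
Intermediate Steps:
$T{\left(a \right)} = 6$ ($T{\left(a \right)} = 4 - -2 = 4 + 2 = 6$)
$Z{\left(p,f \right)} = p$
$R{\left(C \right)} = -5 + C$ ($R{\left(C \right)} = C - 5 = -5 + C$)
$M{\left(b \right)} = -27$ ($M{\left(b \right)} = 3 - 5 \cdot 6 = 3 - 30 = -27$)
$u{\left(Q,m \right)} = \frac{Q}{-5 + m}$
$u^{4}{\left(M{\left(4 \right)},6 \right)} = \left(- \frac{27}{-5 + 6}\right)^{4} = \left(- \frac{27}{1}\right)^{4} = \left(\left(-27\right) 1\right)^{4} = \left(-27\right)^{4} = 531441$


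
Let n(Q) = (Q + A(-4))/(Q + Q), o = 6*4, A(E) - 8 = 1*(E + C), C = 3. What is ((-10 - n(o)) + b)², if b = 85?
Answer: 12737761/2304 ≈ 5528.5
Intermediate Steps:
A(E) = 11 + E (A(E) = 8 + 1*(E + 3) = 8 + 1*(3 + E) = 8 + (3 + E) = 11 + E)
o = 24
n(Q) = (7 + Q)/(2*Q) (n(Q) = (Q + (11 - 4))/(Q + Q) = (Q + 7)/((2*Q)) = (7 + Q)*(1/(2*Q)) = (7 + Q)/(2*Q))
((-10 - n(o)) + b)² = ((-10 - (7 + 24)/(2*24)) + 85)² = ((-10 - 31/(2*24)) + 85)² = ((-10 - 1*31/48) + 85)² = ((-10 - 31/48) + 85)² = (-511/48 + 85)² = (3569/48)² = 12737761/2304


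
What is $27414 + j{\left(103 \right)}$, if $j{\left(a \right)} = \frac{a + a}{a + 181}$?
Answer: $\frac{3892891}{142} \approx 27415.0$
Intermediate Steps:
$j{\left(a \right)} = \frac{2 a}{181 + a}$
$27414 + j{\left(103 \right)} = 27414 + 2 \cdot 103 \frac{1}{181 + 103} = 27414 + 2 \cdot 103 \cdot \frac{1}{284} = 27414 + \frac{103}{142} = \frac{3892891}{142}$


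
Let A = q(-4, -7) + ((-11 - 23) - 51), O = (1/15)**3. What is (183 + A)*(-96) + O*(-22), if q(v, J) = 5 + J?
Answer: -31104022/3375 ≈ -9216.0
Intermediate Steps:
O = 1/3375 (O = (1/15)**3 = 1/3375 ≈ 0.00029630)
A = -87 (A = (5 - 7) + ((-11 - 23) - 51) = -2 + (-34 - 51) = -2 - 85 = -87)
(183 + A)*(-96) + O*(-22) = (183 - 87)*(-96) + (1/3375)*(-22) = 96*(-96) - 22/3375 = -9216 - 22/3375 = -31104022/3375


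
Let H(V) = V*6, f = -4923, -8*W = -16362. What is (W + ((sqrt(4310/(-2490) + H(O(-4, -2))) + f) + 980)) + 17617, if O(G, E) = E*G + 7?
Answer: 62877/4 + sqrt(5472771)/249 ≈ 15729.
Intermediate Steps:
W = 8181/4 (W = -1/8*(-16362) = 8181/4 ≈ 2045.3)
O(G, E) = 7 + E*G
H(V) = 6*V
(W + ((sqrt(4310/(-2490) + H(O(-4, -2))) + f) + 980)) + 17617 = (8181/4 + ((sqrt(4310/(-2490) + 6*(7 - 2*(-4))) - 4923) + 980)) + 17617 = (8181/4 + ((sqrt(4310*(-1/2490) + 6*(7 + 8)) - 4923) + 980)) + 17617 = (8181/4 + ((sqrt(-431/249 + 6*15) - 4923) + 980)) + 17617 = (8181/4 + ((sqrt(-431/249 + 90) - 4923) + 980)) + 17617 = (8181/4 + ((sqrt(21979/249) - 4923) + 980)) + 17617 = (8181/4 + ((sqrt(5472771)/249 - 4923) + 980)) + 17617 = (8181/4 + ((-4923 + sqrt(5472771)/249) + 980)) + 17617 = (8181/4 + (-3943 + sqrt(5472771)/249)) + 17617 = (-7591/4 + sqrt(5472771)/249) + 17617 = 62877/4 + sqrt(5472771)/249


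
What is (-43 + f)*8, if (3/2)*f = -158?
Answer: -3560/3 ≈ -1186.7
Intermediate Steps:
f = -316/3 (f = (⅔)*(-158) = -316/3 ≈ -105.33)
(-43 + f)*8 = (-43 - 316/3)*8 = -445/3*8 = -3560/3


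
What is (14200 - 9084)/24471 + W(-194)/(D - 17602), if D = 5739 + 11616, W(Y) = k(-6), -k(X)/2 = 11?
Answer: 1802014/6044337 ≈ 0.29813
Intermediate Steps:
k(X) = -22 (k(X) = -2*11 = -22)
W(Y) = -22
D = 17355
(14200 - 9084)/24471 + W(-194)/(D - 17602) = (14200 - 9084)/24471 - 22/(17355 - 17602) = 5116*(1/24471) - 22/(-247) = 5116/24471 - 22*(-1/247) = 5116/24471 + 22/247 = 1802014/6044337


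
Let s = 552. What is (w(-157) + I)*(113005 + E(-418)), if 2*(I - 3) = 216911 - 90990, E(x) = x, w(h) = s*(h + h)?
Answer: -24851215923/2 ≈ -1.2426e+10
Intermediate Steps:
w(h) = 1104*h (w(h) = 552*(h + h) = 552*(2*h) = 1104*h)
I = 125927/2 (I = 3 + (216911 - 90990)/2 = 3 + (1/2)*125921 = 3 + 125921/2 = 125927/2 ≈ 62964.)
(w(-157) + I)*(113005 + E(-418)) = (1104*(-157) + 125927/2)*(113005 - 418) = (-173328 + 125927/2)*112587 = -220729/2*112587 = -24851215923/2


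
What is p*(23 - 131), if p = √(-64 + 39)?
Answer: -540*I ≈ -540.0*I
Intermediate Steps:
p = 5*I (p = √(-25) = 5*I ≈ 5.0*I)
p*(23 - 131) = (5*I)*(23 - 131) = (5*I)*(-108) = -540*I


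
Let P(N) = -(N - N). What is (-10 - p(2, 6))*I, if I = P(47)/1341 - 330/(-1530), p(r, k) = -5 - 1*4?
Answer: -11/51 ≈ -0.21569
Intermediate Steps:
p(r, k) = -9 (p(r, k) = -5 - 4 = -9)
P(N) = 0 (P(N) = -1*0 = 0)
I = 11/51 (I = 0/1341 - 330/(-1530) = 0*(1/1341) - 330*(-1/1530) = 0 + 11/51 = 11/51 ≈ 0.21569)
(-10 - p(2, 6))*I = (-10 - 1*(-9))*(11/51) = (-10 + 9)*(11/51) = -1*11/51 = -11/51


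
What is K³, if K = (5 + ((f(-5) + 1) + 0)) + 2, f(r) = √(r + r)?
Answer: (8 + I*√10)³ ≈ 272.0 + 575.53*I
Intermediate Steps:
f(r) = √2*√r (f(r) = √(2*r) = √2*√r)
K = 8 + I*√10 (K = (5 + ((√2*√(-5) + 1) + 0)) + 2 = (5 + ((√2*(I*√5) + 1) + 0)) + 2 = (5 + ((I*√10 + 1) + 0)) + 2 = (5 + ((1 + I*√10) + 0)) + 2 = (5 + (1 + I*√10)) + 2 = (6 + I*√10) + 2 = 8 + I*√10 ≈ 8.0 + 3.1623*I)
K³ = (8 + I*√10)³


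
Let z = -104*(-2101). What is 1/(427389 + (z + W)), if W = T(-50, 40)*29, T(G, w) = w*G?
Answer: 1/587893 ≈ 1.7010e-6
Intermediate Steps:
T(G, w) = G*w
W = -58000 (W = -50*40*29 = -2000*29 = -58000)
z = 218504
1/(427389 + (z + W)) = 1/(427389 + (218504 - 58000)) = 1/(427389 + 160504) = 1/587893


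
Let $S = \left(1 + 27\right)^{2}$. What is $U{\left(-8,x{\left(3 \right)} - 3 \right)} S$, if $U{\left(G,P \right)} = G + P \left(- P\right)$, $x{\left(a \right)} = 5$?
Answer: $-9408$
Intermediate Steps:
$S = 784$ ($S = 28^{2} = 784$)
$U{\left(G,P \right)} = G - P^{2}$
$U{\left(-8,x{\left(3 \right)} - 3 \right)} S = \left(-8 - \left(5 - 3\right)^{2}\right) 784 = \left(-8 - 2^{2}\right) 784 = \left(-8 - 4\right) 784 = \left(-12\right) 784 = -9408$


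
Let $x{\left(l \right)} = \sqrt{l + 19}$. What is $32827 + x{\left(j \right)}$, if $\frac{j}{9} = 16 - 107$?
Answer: $32827 + 20 i \sqrt{2} \approx 32827.0 + 28.284 i$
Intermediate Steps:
$j = -819$ ($j = 9 \left(16 - 107\right) = 9 \left(-91\right) = -819$)
$x{\left(l \right)} = \sqrt{19 + l}$
$32827 + x{\left(j \right)} = 32827 + \sqrt{19 - 819} = 32827 + \sqrt{-800} = 32827 + 20 i \sqrt{2}$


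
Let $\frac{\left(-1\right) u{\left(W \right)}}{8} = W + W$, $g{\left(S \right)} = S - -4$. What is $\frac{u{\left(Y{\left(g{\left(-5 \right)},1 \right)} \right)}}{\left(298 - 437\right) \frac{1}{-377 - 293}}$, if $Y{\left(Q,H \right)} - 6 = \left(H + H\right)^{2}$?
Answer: $- \frac{107200}{139} \approx -771.22$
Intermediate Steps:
$g{\left(S \right)} = 4 + S$ ($g{\left(S \right)} = S + 4 = 4 + S$)
$Y{\left(Q,H \right)} = 6 + 4 H^{2}$ ($Y{\left(Q,H \right)} = 6 + \left(H + H\right)^{2} = 6 + \left(2 H\right)^{2} = 6 + 4 H^{2}$)
$u{\left(W \right)} = - 16 W$ ($u{\left(W \right)} = - 8 \left(W + W\right) = - 8 \cdot 2 W = - 16 W$)
$\frac{u{\left(Y{\left(g{\left(-5 \right)},1 \right)} \right)}}{\left(298 - 437\right) \frac{1}{-377 - 293}} = \frac{\left(-16\right) \left(6 + 4 \cdot 1^{2}\right)}{\left(298 - 437\right) \frac{1}{-377 - 293}} = \frac{\left(-16\right) \left(6 + 4 \cdot 1\right)}{\left(-139\right) \frac{1}{-670}} = \frac{\left(-16\right) \left(6 + 4\right)}{\left(-139\right) \left(- \frac{1}{670}\right)} = \frac{\left(-16\right) 10}{\frac{139}{670}} = \left(-160\right) \frac{670}{139} = - \frac{107200}{139}$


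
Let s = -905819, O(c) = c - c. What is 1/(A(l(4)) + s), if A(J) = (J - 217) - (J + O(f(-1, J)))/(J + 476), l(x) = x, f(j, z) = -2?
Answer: -120/108723841 ≈ -1.1037e-6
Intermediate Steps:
O(c) = 0
A(J) = -217 + J - J/(476 + J) (A(J) = (J - 217) - (J + 0)/(J + 476) = (-217 + J) - J/(476 + J) = -217 + J - J/(476 + J))
1/(A(l(4)) + s) = 1/((-103292 + 4**2 + 258*4)/(476 + 4) - 905819) = 1/((-103292 + 16 + 1032)/480 - 905819) = 1/((1/480)*(-102244) - 905819) = 1/(-25561/120 - 905819) = 1/(-108723841/120) = -120/108723841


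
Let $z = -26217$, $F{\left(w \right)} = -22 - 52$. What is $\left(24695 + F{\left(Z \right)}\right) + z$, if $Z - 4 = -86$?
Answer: $-1596$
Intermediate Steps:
$Z = -82$ ($Z = 4 - 86 = -82$)
$F{\left(w \right)} = -74$
$\left(24695 + F{\left(Z \right)}\right) + z = \left(24695 - 74\right) - 26217 = 24621 - 26217 = -1596$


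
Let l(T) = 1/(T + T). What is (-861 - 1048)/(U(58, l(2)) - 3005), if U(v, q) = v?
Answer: 1909/2947 ≈ 0.64778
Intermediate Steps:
l(T) = 1/(2*T)
(-861 - 1048)/(U(58, l(2)) - 3005) = (-861 - 1048)/(58 - 3005) = -1909/(-2947) = -1909*(-1/2947) = 1909/2947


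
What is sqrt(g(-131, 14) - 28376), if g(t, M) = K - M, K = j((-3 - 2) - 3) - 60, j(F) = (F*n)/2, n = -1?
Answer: I*sqrt(28446) ≈ 168.66*I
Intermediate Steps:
j(F) = -F/2 (j(F) = (F*(-1))/2 = -F*(1/2) = -F/2)
K = -56 (K = -((-3 - 2) - 3)/2 - 60 = -(-5 - 3)/2 - 60 = -1/2*(-8) - 60 = 4 - 60 = -56)
g(t, M) = -56 - M
sqrt(g(-131, 14) - 28376) = sqrt((-56 - 1*14) - 28376) = sqrt((-56 - 14) - 28376) = sqrt(-70 - 28376) = sqrt(-28446) = I*sqrt(28446)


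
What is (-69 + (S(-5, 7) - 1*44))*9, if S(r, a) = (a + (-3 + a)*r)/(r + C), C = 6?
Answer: -1134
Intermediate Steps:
S(r, a) = (a + r*(-3 + a))/(6 + r) (S(r, a) = (a + (-3 + a)*r)/(r + 6) = (a + r*(-3 + a))/(6 + r))
(-69 + (S(-5, 7) - 1*44))*9 = (-69 + ((7 - 3*(-5) + 7*(-5))/(6 - 5) - 1*44))*9 = (-69 + ((7 + 15 - 35)/1 - 44))*9 = (-69 + (1*(-13) - 44))*9 = (-69 + (-13 - 44))*9 = (-69 - 57)*9 = -126*9 = -1134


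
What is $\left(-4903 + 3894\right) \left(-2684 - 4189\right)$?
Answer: $6934857$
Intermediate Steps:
$\left(-4903 + 3894\right) \left(-2684 - 4189\right) = - 1009 \left(-2684 - 4189\right) = \left(-1009\right) \left(-6873\right) = 6934857$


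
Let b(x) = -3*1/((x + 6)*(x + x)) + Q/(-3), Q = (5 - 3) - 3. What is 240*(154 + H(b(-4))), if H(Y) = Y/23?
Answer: 850205/23 ≈ 36965.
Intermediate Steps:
Q = -1 (Q = 2 - 3 = -1)
b(x) = ⅓ - 3/(2*x*(6 + x)) (b(x) = -3*1/((x + 6)*(x + x)) - 1/(-3) = -3*1/(2*x*(6 + x)) - 1*(-⅓) = -3*1/(2*x*(6 + x)) + ⅓ = -3/(2*x*(6 + x)) + ⅓ = ⅓ - 3/(2*x*(6 + x)))
H(Y) = Y/23 (H(Y) = Y*(1/23) = Y/23)
240*(154 + H(b(-4))) = 240*(154 + ((⅙)*(-9 + 2*(-4)² + 12*(-4))/(-4*(6 - 4)))/23) = 240*(154 + ((⅙)*(-¼)*(-9 + 2*16 - 48)/2)/23) = 240*(154 + ((⅙)*(-¼)*(½)*(-9 + 32 - 48))/23) = 240*(154 + ((⅙)*(-¼)*(½)*(-25))/23) = 240*(154 + (1/23)*(25/48)) = 240*(154 + 25/1104) = 240*(170041/1104) = 850205/23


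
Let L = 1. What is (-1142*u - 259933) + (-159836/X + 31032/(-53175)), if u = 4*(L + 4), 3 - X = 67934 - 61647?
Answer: -7873397865824/27845975 ≈ -2.8275e+5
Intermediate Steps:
X = -6284 (X = 3 - (67934 - 61647) = 3 - 1*6287 = 3 - 6287 = -6284)
u = 20 (u = 4*(1 + 4) = 4*5 = 20)
(-1142*u - 259933) + (-159836/X + 31032/(-53175)) = (-1142*20 - 259933) + (-159836/(-6284) + 31032/(-53175)) = (-22840 - 259933) + (-159836*(-1/6284) + 31032*(-1/53175)) = -282773 + (39959/1571 - 10344/17725) = -282773 + 692022851/27845975 = -7873397865824/27845975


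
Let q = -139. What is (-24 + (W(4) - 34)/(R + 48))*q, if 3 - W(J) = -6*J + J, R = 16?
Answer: 215033/64 ≈ 3359.9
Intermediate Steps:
W(J) = 3 + 5*J (W(J) = 3 - (-6*J + J) = 3 - (-5)*J = 3 + 5*J)
(-24 + (W(4) - 34)/(R + 48))*q = (-24 + ((3 + 5*4) - 34)/(16 + 48))*(-139) = (-24 + ((3 + 20) - 34)/64)*(-139) = (-24 + (23 - 34)*(1/64))*(-139) = (-24 - 11*1/64)*(-139) = (-24 - 11/64)*(-139) = -1547/64*(-139) = 215033/64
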